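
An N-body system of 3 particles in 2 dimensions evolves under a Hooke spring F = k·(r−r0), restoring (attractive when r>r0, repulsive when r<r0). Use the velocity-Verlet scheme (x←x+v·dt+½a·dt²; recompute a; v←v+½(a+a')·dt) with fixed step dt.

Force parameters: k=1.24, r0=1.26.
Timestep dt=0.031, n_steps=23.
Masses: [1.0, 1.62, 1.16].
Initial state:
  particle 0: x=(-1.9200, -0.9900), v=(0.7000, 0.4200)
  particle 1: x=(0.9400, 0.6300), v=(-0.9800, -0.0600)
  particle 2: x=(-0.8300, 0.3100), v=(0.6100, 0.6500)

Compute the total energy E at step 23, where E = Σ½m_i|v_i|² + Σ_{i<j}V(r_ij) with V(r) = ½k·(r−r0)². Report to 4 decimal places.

4.4194

step 0: x0=(-1.9200, -0.9900) x1=(0.9400, 0.6300) x2=(-0.8300, 0.3100)
step 1: x0=(-1.8971, -0.9762) x1=(0.9088, 0.6277) x2=(-0.8110, 0.3300)
step 2: x0=(-1.8718, -0.9608) x1=(0.8759, 0.6247) x2=(-0.7917, 0.3498)
step 3: x0=(-1.8442, -0.9439) x1=(0.8416, 0.6209) x2=(-0.7723, 0.3693)
step 4: x0=(-1.8144, -0.9254) x1=(0.8058, 0.6164) x2=(-0.7528, 0.3885)
step 5: x0=(-1.7824, -0.9055) x1=(0.7686, 0.6111) x2=(-0.7333, 0.4074)
step 6: x0=(-1.7483, -0.8842) x1=(0.7302, 0.6053) x2=(-0.7138, 0.4260)
step 7: x0=(-1.7123, -0.8615) x1=(0.6906, 0.5987) x2=(-0.6943, 0.4443)
step 8: x0=(-1.6745, -0.8374) x1=(0.6499, 0.5916) x2=(-0.6750, 0.4623)
step 9: x0=(-1.6348, -0.8121) x1=(0.6082, 0.5839) x2=(-0.6558, 0.4800)
step 10: x0=(-1.5935, -0.7855) x1=(0.5657, 0.5757) x2=(-0.6368, 0.4974)
step 11: x0=(-1.5507, -0.7578) x1=(0.5224, 0.5669) x2=(-0.6181, 0.5145)
step 12: x0=(-1.5064, -0.7291) x1=(0.4785, 0.5577) x2=(-0.5998, 0.5313)
step 13: x0=(-1.4608, -0.6993) x1=(0.4340, 0.5481) x2=(-0.5817, 0.5479)
step 14: x0=(-1.4140, -0.6686) x1=(0.3891, 0.5380) x2=(-0.5641, 0.5643)
step 15: x0=(-1.3662, -0.6371) x1=(0.3438, 0.5276) x2=(-0.5470, 0.5805)
step 16: x0=(-1.3174, -0.6048) x1=(0.2983, 0.5168) x2=(-0.5303, 0.5965)
step 17: x0=(-1.2678, -0.5719) x1=(0.2527, 0.5057) x2=(-0.5142, 0.6124)
step 18: x0=(-1.2176, -0.5384) x1=(0.2071, 0.4942) x2=(-0.4986, 0.6283)
step 19: x0=(-1.1668, -0.5045) x1=(0.1616, 0.4825) x2=(-0.4836, 0.6442)
step 20: x0=(-1.1155, -0.4702) x1=(0.1163, 0.4705) x2=(-0.4693, 0.6601)
step 21: x0=(-1.0640, -0.4356) x1=(0.0712, 0.4583) x2=(-0.4557, 0.6762)
step 22: x0=(-1.0123, -0.4009) x1=(0.0266, 0.4457) x2=(-0.4427, 0.6926)
step 23: x0=(-0.9605, -0.3662) x1=(-0.0177, 0.4329) x2=(-0.4303, 0.7094)
step 0 velocities: v0=(0.7000, 0.4200) v1=(-0.9800, -0.0600) v2=(0.6100, 0.6500)
step 0: KE=1.5749, PE=2.8453, E=4.4202
step 23 velocities: v0=(1.6690, 1.1192) v1=(-1.4196, -0.4188) v2=(0.3886, 0.5484)
step 23: KE=4.0555, PE=0.3639, E=4.4194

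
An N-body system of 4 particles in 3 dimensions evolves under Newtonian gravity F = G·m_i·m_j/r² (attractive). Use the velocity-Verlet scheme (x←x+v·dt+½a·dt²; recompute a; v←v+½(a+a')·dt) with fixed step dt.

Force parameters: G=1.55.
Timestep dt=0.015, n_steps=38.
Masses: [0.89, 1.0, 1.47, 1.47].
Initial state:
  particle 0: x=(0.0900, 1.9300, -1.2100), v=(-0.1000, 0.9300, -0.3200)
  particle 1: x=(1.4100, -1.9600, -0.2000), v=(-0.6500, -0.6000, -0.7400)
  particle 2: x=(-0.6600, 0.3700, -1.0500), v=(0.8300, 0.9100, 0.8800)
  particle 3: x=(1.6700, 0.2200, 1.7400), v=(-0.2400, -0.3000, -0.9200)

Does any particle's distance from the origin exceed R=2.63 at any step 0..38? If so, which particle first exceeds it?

yes, particle 0

step 0: x0=(0.0900, 1.9300, -1.2100) x1=(1.4100, -1.9600, -0.2000) x2=(-0.6600, 0.3700, -1.0500) x3=(1.6700, 0.2200, 1.7400)
step 1: x0=(0.0885, 1.9439, -1.2148) x1=(1.4002, -1.9690, -0.2111) x2=(-0.6475, 0.3837, -1.0368) x3=(1.6664, 0.2155, 1.7262)
step 2: x0=(0.0869, 1.9575, -1.2195) x1=(1.3904, -1.9778, -0.2222) x2=(-0.6349, 0.3974, -1.0235) x3=(1.6627, 0.2110, 1.7123)
step 3: x0=(0.0853, 1.9710, -1.2242) x1=(1.3806, -1.9866, -0.2332) x2=(-0.6222, 0.4112, -1.0103) x3=(1.6590, 0.2064, 1.6983)
step 4: x0=(0.0836, 1.9843, -1.2288) x1=(1.3708, -1.9952, -0.2442) x2=(-0.6095, 0.4251, -0.9970) x3=(1.6553, 0.2019, 1.6842)
step 5: x0=(0.0819, 1.9974, -1.2334) x1=(1.3609, -2.0038, -0.2552) x2=(-0.5966, 0.4391, -0.9837) x3=(1.6515, 0.1973, 1.6701)
step 6: x0=(0.0801, 2.0103, -1.2379) x1=(1.3509, -2.0123, -0.2662) x2=(-0.5837, 0.4531, -0.9703) x3=(1.6477, 0.1927, 1.6559)
step 7: x0=(0.0783, 2.0230, -1.2423) x1=(1.3410, -2.0206, -0.2771) x2=(-0.5706, 0.4672, -0.9569) x3=(1.6438, 0.1881, 1.6416)
step 8: x0=(0.0764, 2.0355, -1.2467) x1=(1.3310, -2.0289, -0.2881) x2=(-0.5575, 0.4813, -0.9435) x3=(1.6400, 0.1834, 1.6272)
step 9: x0=(0.0745, 2.0479, -1.2510) x1=(1.3210, -2.0371, -0.2990) x2=(-0.5443, 0.4956, -0.9301) x3=(1.6360, 0.1788, 1.6128)
step 10: x0=(0.0725, 2.0600, -1.2553) x1=(1.3110, -2.0451, -0.3098) x2=(-0.5310, 0.5098, -0.9167) x3=(1.6320, 0.1741, 1.5983)
step 11: x0=(0.0705, 2.0719, -1.2595) x1=(1.3009, -2.0531, -0.3207) x2=(-0.5176, 0.5242, -0.9032) x3=(1.6280, 0.1695, 1.5837)
step 12: x0=(0.0685, 2.0836, -1.2636) x1=(1.2909, -2.0610, -0.3315) x2=(-0.5042, 0.5386, -0.8898) x3=(1.6239, 0.1648, 1.5690)
step 13: x0=(0.0664, 2.0952, -1.2676) x1=(1.2808, -2.0688, -0.3423) x2=(-0.4906, 0.5531, -0.8763) x3=(1.6198, 0.1601, 1.5542)
step 14: x0=(0.0643, 2.1065, -1.2716) x1=(1.2706, -2.0764, -0.3531) x2=(-0.4769, 0.5676, -0.8628) x3=(1.6157, 0.1553, 1.5394)
step 15: x0=(0.0621, 2.1176, -1.2755) x1=(1.2605, -2.0840, -0.3638) x2=(-0.4632, 0.5823, -0.8492) x3=(1.6115, 0.1506, 1.5245)
step 16: x0=(0.0599, 2.1286, -1.2793) x1=(1.2503, -2.0915, -0.3745) x2=(-0.4494, 0.5969, -0.8357) x3=(1.6072, 0.1459, 1.5095)
step 17: x0=(0.0577, 2.1393, -1.2831) x1=(1.2401, -2.0989, -0.3852) x2=(-0.4355, 0.6117, -0.8222) x3=(1.6029, 0.1411, 1.4944)
step 18: x0=(0.0554, 2.1498, -1.2868) x1=(1.2298, -2.1061, -0.3959) x2=(-0.4215, 0.6265, -0.8086) x3=(1.5985, 0.1364, 1.4793)
step 19: x0=(0.0531, 2.1601, -1.2903) x1=(1.2196, -2.1133, -0.4065) x2=(-0.4074, 0.6414, -0.7950) x3=(1.5941, 0.1316, 1.4641)
step 20: x0=(0.0508, 2.1702, -1.2938) x1=(1.2093, -2.1204, -0.4171) x2=(-0.3933, 0.6563, -0.7814) x3=(1.5897, 0.1268, 1.4487)
step 21: x0=(0.0484, 2.1801, -1.2972) x1=(1.1990, -2.1273, -0.4277) x2=(-0.3790, 0.6713, -0.7678) x3=(1.5852, 0.1220, 1.4333)
step 22: x0=(0.0460, 2.1898, -1.3006) x1=(1.1887, -2.1342, -0.4382) x2=(-0.3647, 0.6864, -0.7542) x3=(1.5807, 0.1172, 1.4179)
step 23: x0=(0.0436, 2.1993, -1.3038) x1=(1.1784, -2.1410, -0.4487) x2=(-0.3503, 0.7015, -0.7406) x3=(1.5760, 0.1124, 1.4023)
step 24: x0=(0.0412, 2.2086, -1.3069) x1=(1.1681, -2.1476, -0.4592) x2=(-0.3358, 0.7167, -0.7270) x3=(1.5714, 0.1076, 1.3866)
step 25: x0=(0.0387, 2.2177, -1.3100) x1=(1.1577, -2.1542, -0.4697) x2=(-0.3212, 0.7320, -0.7134) x3=(1.5667, 0.1028, 1.3709)
step 26: x0=(0.0362, 2.2265, -1.3129) x1=(1.1473, -2.1606, -0.4801) x2=(-0.3066, 0.7473, -0.6997) x3=(1.5619, 0.0979, 1.3551)
step 27: x0=(0.0337, 2.2352, -1.3157) x1=(1.1369, -2.1670, -0.4905) x2=(-0.2919, 0.7627, -0.6861) x3=(1.5571, 0.0931, 1.3392)
step 28: x0=(0.0312, 2.2436, -1.3185) x1=(1.1265, -2.1732, -0.5009) x2=(-0.2771, 0.7781, -0.6724) x3=(1.5522, 0.0883, 1.3232)
step 29: x0=(0.0286, 2.2519, -1.3211) x1=(1.1160, -2.1794, -0.5112) x2=(-0.2622, 0.7936, -0.6588) x3=(1.5473, 0.0835, 1.3071)
step 30: x0=(0.0260, 2.2599, -1.3236) x1=(1.1056, -2.1854, -0.5215) x2=(-0.2472, 0.8092, -0.6452) x3=(1.5423, 0.0786, 1.2909)
step 31: x0=(0.0235, 2.2677, -1.3260) x1=(1.0951, -2.1914, -0.5318) x2=(-0.2322, 0.8248, -0.6315) x3=(1.5372, 0.0738, 1.2747)
step 32: x0=(0.0209, 2.2753, -1.3283) x1=(1.0847, -2.1972, -0.5420) x2=(-0.2170, 0.8405, -0.6179) x3=(1.5321, 0.0690, 1.2583)
step 33: x0=(0.0183, 2.2827, -1.3305) x1=(1.0742, -2.2029, -0.5522) x2=(-0.2018, 0.8562, -0.6042) x3=(1.5269, 0.0641, 1.2419)
step 34: x0=(0.0156, 2.2899, -1.3326) x1=(1.0637, -2.2086, -0.5624) x2=(-0.1866, 0.8720, -0.5906) x3=(1.5217, 0.0593, 1.2254)
step 35: x0=(0.0130, 2.2969, -1.3346) x1=(1.0532, -2.2141, -0.5725) x2=(-0.1712, 0.8878, -0.5769) x3=(1.5164, 0.0545, 1.2087)
step 36: x0=(0.0104, 2.3036, -1.3364) x1=(1.0427, -2.2195, -0.5826) x2=(-0.1558, 0.9037, -0.5633) x3=(1.5110, 0.0497, 1.1920)
step 37: x0=(0.0078, 2.3102, -1.3381) x1=(1.0321, -2.2249, -0.5927) x2=(-0.1403, 0.9197, -0.5497) x3=(1.5056, 0.0448, 1.1752)
step 38: x0=(0.0052, 2.3165, -1.3397) x1=(1.0216, -2.2301, -0.6027) x2=(-0.1247, 0.9357, -0.5360) x3=(1.5001, 0.0400, 1.1583)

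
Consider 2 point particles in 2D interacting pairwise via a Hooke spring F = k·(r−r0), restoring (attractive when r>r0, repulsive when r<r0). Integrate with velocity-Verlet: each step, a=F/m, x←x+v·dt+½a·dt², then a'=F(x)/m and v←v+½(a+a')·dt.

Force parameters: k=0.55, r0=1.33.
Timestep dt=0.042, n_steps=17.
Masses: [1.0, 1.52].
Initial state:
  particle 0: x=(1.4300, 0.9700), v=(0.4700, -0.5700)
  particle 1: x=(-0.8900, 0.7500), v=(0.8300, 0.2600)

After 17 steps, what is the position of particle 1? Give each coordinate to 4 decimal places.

(-0.2170, 0.9368)

step 0: x0=(1.4300, 0.9700) x1=(-0.8900, 0.7500)
step 1: x0=(1.4493, 0.9460) x1=(-0.8548, 0.7610)
step 2: x0=(1.4676, 0.9220) x1=(-0.8190, 0.7720)
step 3: x0=(1.4849, 0.8978) x1=(-0.7826, 0.7830)
step 4: x0=(1.5014, 0.8737) x1=(-0.7456, 0.7941)
step 5: x0=(1.5170, 0.8495) x1=(-0.7080, 0.8052)
step 6: x0=(1.5317, 0.8252) x1=(-0.6698, 0.8163)
step 7: x0=(1.5455, 0.8010) x1=(-0.6311, 0.8274)
step 8: x0=(1.5586, 0.7768) x1=(-0.5918, 0.8385)
step 9: x0=(1.5708, 0.7526) x1=(-0.5520, 0.8495)
step 10: x0=(1.5823, 0.7285) x1=(-0.5117, 0.8606)
step 11: x0=(1.5930, 0.7044) x1=(-0.4709, 0.8716)
step 12: x0=(1.6030, 0.6803) x1=(-0.4297, 0.8826)
step 13: x0=(1.6124, 0.6563) x1=(-0.3880, 0.8936)
step 14: x0=(1.6210, 0.6324) x1=(-0.3458, 0.9045)
step 15: x0=(1.6291, 0.6086) x1=(-0.3033, 0.9153)
step 16: x0=(1.6365, 0.5849) x1=(-0.2603, 0.9261)
step 17: x0=(1.6434, 0.5613) x1=(-0.2170, 0.9368)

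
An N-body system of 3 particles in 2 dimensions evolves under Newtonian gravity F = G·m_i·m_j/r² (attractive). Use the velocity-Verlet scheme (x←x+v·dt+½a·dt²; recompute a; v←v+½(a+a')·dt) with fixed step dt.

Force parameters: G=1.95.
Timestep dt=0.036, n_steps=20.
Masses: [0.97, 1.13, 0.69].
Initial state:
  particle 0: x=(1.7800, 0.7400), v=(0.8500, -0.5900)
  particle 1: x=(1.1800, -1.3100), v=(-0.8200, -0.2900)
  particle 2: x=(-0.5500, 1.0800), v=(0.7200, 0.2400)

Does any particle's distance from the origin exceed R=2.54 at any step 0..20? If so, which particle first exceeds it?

step 0: x0=(1.7800, 0.7400) x1=(1.1800, -1.3100) x2=(-0.5500, 1.0800)
step 1: x0=(1.8104, 0.7185) x1=(1.1505, -1.3201) x2=(-0.5238, 1.0885)
step 2: x0=(1.8402, 0.6964) x1=(1.1210, -1.3295) x2=(-0.4969, 1.0966)
step 3: x0=(1.8696, 0.6738) x1=(1.0917, -1.3383) x2=(-0.4694, 1.1044)
step 4: x0=(1.8984, 0.6507) x1=(1.0623, -1.3464) x2=(-0.4414, 1.1118)
step 5: x0=(1.9267, 0.6271) x1=(1.0331, -1.3538) x2=(-0.4127, 1.1188)
step 6: x0=(1.9544, 0.6030) x1=(1.0040, -1.3606) x2=(-0.3834, 1.1255)
step 7: x0=(1.9816, 0.5784) x1=(0.9750, -1.3667) x2=(-0.3535, 1.1317)
step 8: x0=(2.0082, 0.5534) x1=(0.9461, -1.3722) x2=(-0.3231, 1.1376)
step 9: x0=(2.0342, 0.5279) x1=(0.9174, -1.3770) x2=(-0.2920, 1.1430)
step 10: x0=(2.0597, 0.5020) x1=(0.8889, -1.3812) x2=(-0.2604, 1.1480)
step 11: x0=(2.0845, 0.4757) x1=(0.8605, -1.3848) x2=(-0.2283, 1.1525)
step 12: x0=(2.1088, 0.4490) x1=(0.8323, -1.3877) x2=(-0.1956, 1.1566)
step 13: x0=(2.1324, 0.4219) x1=(0.8043, -1.3900) x2=(-0.1623, 1.1601)
step 14: x0=(2.1554, 0.3945) x1=(0.7764, -1.3918) x2=(-0.1285, 1.1632)
step 15: x0=(2.1778, 0.3667) x1=(0.7489, -1.3929) x2=(-0.0942, 1.1658)
step 16: x0=(2.1995, 0.3385) x1=(0.7215, -1.3934) x2=(-0.0594, 1.1679)
step 17: x0=(2.2206, 0.3101) x1=(0.6943, -1.3933) x2=(-0.0240, 1.1695)
step 18: x0=(2.2411, 0.2813) x1=(0.6675, -1.3927) x2=(0.0118, 1.1705)
step 19: x0=(2.2609, 0.2523) x1=(0.6408, -1.3914) x2=(0.0482, 1.1709)
step 20: x0=(2.2801, 0.2230) x1=(0.6145, -1.3896) x2=(0.0850, 1.1708)

no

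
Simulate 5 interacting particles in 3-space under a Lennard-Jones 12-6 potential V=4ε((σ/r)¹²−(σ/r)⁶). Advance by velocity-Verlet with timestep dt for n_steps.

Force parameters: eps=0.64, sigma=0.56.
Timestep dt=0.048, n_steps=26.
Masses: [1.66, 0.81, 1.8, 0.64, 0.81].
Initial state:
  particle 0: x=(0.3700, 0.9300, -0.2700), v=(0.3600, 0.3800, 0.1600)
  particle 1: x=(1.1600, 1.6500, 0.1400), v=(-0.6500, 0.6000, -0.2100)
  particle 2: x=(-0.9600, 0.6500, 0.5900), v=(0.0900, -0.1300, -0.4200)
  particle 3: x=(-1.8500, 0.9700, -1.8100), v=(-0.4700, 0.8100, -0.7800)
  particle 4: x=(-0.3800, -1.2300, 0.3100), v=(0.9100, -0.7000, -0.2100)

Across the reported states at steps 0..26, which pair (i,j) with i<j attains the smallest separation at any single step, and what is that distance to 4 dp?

step 0: x0=(0.3700, 0.9300, -0.2700) x1=(1.1600, 1.6500, 0.1400) x2=(-0.9600, 0.6500, 0.5900) x3=(-1.8500, 0.9700, -1.8100) x4=(-0.3800, -1.2300, 0.3100)
step 1: x0=(0.3874, 0.9483, -0.2623) x1=(1.1286, 1.6786, 0.1298) x2=(-0.9557, 0.6438, 0.5698) x3=(-1.8726, 1.0089, -1.8474) x4=(-0.3363, -1.2636, 0.2999)
step 2: x0=(0.4049, 0.9668, -0.2544) x1=(1.0968, 1.7069, 0.1194) x2=(-0.9513, 0.6375, 0.5497) x3=(-1.8951, 1.0478, -1.8849) x4=(-0.2926, -1.2972, 0.2898)
step 3: x0=(0.4226, 0.9856, -0.2464) x1=(1.0645, 1.7346, 0.1088) x2=(-0.9469, 0.6313, 0.5295) x3=(-1.9177, 1.0866, -1.9223) x4=(-0.2490, -1.3307, 0.2798)
step 4: x0=(0.4407, 1.0046, -0.2383) x1=(1.0317, 1.7616, 0.0978) x2=(-0.9426, 0.6250, 0.5093) x3=(-1.9402, 1.1255, -1.9597) x4=(-0.2053, -1.3643, 0.2697)
step 5: x0=(0.4590, 1.0241, -0.2299) x1=(0.9982, 1.7878, 0.0865) x2=(-0.9381, 0.6188, 0.4890) x3=(-1.9628, 1.1644, -1.9972) x4=(-0.1616, -1.3979, 0.2596)
step 6: x0=(0.4776, 1.0441, -0.2214) x1=(0.9639, 1.8130, 0.0747) x2=(-0.9337, 0.6126, 0.4688) x3=(-1.9853, 1.2033, -2.0346) x4=(-0.1180, -1.4314, 0.2495)
step 7: x0=(0.4967, 1.0648, -0.2125) x1=(0.9288, 1.8368, 0.0624) x2=(-0.9293, 0.6064, 0.4486) x3=(-2.0079, 1.2421, -2.0720) x4=(-0.0743, -1.4649, 0.2394)
step 8: x0=(0.5162, 1.0862, -0.2034) x1=(0.8927, 1.8588, 0.0495) x2=(-0.9248, 0.6001, 0.4283) x3=(-2.0304, 1.2810, -2.1094) x4=(-0.0306, -1.4985, 0.2294)
step 9: x0=(0.5362, 1.1088, -0.1939) x1=(0.8555, 1.8786, 0.0359) x2=(-0.9203, 0.5939, 0.4081) x3=(-2.0530, 1.3199, -2.1469) x4=(0.0130, -1.5320, 0.2193)
step 10: x0=(0.5568, 1.1327, -0.1840) x1=(0.8172, 1.8956, 0.0214) x2=(-0.9158, 0.5877, 0.3878) x3=(-2.0755, 1.3588, -2.1843) x4=(0.0567, -1.5655, 0.2092)
step 11: x0=(0.5779, 1.1584, -0.1736) x1=(0.7776, 1.9090, 0.0059) x2=(-0.9113, 0.5815, 0.3676) x3=(-2.0981, 1.3977, -2.2217) x4=(0.1004, -1.5990, 0.1991)
step 12: x0=(0.5997, 1.1864, -0.1626) x1=(0.7367, 1.9176, -0.0107) x2=(-0.9067, 0.5753, 0.3473) x3=(-2.1206, 1.4365, -2.2591) x4=(0.1440, -1.6325, 0.1891)
step 13: x0=(0.6220, 1.2173, -0.1510) x1=(0.6947, 1.9202, -0.0285) x2=(-0.9022, 0.5691, 0.3270) x3=(-2.1431, 1.4754, -2.2965) x4=(0.1877, -1.6661, 0.1790)
step 14: x0=(0.6447, 1.2519, -0.1388) x1=(0.6519, 1.9154, -0.0476) x2=(-0.8976, 0.5629, 0.3068) x3=(-2.1657, 1.5143, -2.3339) x4=(0.2314, -1.6996, 0.1689)
step 15: x0=(0.6673, 1.2898, -0.1261) x1=(0.6091, 1.9036, -0.0677) x2=(-0.8930, 0.5568, 0.2865) x3=(-2.1882, 1.5532, -2.3714) x4=(0.2750, -1.7331, 0.1588)
step 16: x0=(0.6902, 1.3260, -0.1136) x1=(0.5659, 1.8953, -0.0875) x2=(-0.8884, 0.5506, 0.2662) x3=(-2.2108, 1.5920, -2.4088) x4=(0.3187, -1.7666, 0.1487)
step 17: x0=(0.7165, 1.3464, -0.1018) x1=(0.5156, 1.9195, -0.1057) x2=(-0.8838, 0.5444, 0.2459) x3=(-2.2333, 1.6309, -2.4462) x4=(0.3623, -1.8001, 0.1387)
step 18: x0=(0.7444, 1.3621, -0.0899) x1=(0.4619, 1.9532, -0.1240) x2=(-0.8792, 0.5383, 0.2256) x3=(-2.2559, 1.6698, -2.4836) x4=(0.4060, -1.8336, 0.1286)
step 19: x0=(0.7711, 1.3804, -0.0783) x1=(0.4108, 1.9817, -0.1421) x2=(-0.8746, 0.5321, 0.2053) x3=(-2.2784, 1.7087, -2.5210) x4=(0.4497, -1.8671, 0.1185)
step 20: x0=(0.7958, 1.4018, -0.0669) x1=(0.3636, 2.0036, -0.1594) x2=(-0.8699, 0.5260, 0.1850) x3=(-2.3009, 1.7475, -2.5584) x4=(0.4933, -1.9006, 0.1084)
step 21: x0=(0.8186, 1.4260, -0.0560) x1=(0.3203, 2.0200, -0.1759) x2=(-0.8653, 0.5198, 0.1647) x3=(-2.3235, 1.7864, -2.5958) x4=(0.5370, -1.9341, 0.0984)
step 22: x0=(0.8398, 1.4521, -0.0454) x1=(0.2804, 2.0323, -0.1915) x2=(-0.8606, 0.5137, 0.1444) x3=(-2.3460, 1.8253, -2.6332) x4=(0.5806, -1.9675, 0.0883)
step 23: x0=(0.8595, 1.4797, -0.0353) x1=(0.2434, 2.0415, -0.2064) x2=(-0.8560, 0.5076, 0.1241) x3=(-2.3686, 1.8642, -2.6707) x4=(0.6243, -2.0010, 0.0782)
step 24: x0=(0.8780, 1.5084, -0.0255) x1=(0.2090, 2.0485, -0.2205) x2=(-0.8513, 0.5014, 0.1038) x3=(-2.3911, 1.9030, -2.7081) x4=(0.6679, -2.0345, 0.0681)
step 25: x0=(0.8954, 1.5380, -0.0159) x1=(0.1767, 2.0536, -0.2341) x2=(-0.8466, 0.4953, 0.0835) x3=(-2.4136, 1.9419, -2.7455) x4=(0.7116, -2.0680, 0.0580)
step 26: x0=(0.9119, 1.5682, -0.0067) x1=(0.1463, 2.0575, -0.2471) x2=(-0.8419, 0.4892, 0.0632) x3=(-2.4362, 1.9808, -2.7829) x4=(0.7552, -2.1015, 0.0480)

pair (0,1), distance 0.5833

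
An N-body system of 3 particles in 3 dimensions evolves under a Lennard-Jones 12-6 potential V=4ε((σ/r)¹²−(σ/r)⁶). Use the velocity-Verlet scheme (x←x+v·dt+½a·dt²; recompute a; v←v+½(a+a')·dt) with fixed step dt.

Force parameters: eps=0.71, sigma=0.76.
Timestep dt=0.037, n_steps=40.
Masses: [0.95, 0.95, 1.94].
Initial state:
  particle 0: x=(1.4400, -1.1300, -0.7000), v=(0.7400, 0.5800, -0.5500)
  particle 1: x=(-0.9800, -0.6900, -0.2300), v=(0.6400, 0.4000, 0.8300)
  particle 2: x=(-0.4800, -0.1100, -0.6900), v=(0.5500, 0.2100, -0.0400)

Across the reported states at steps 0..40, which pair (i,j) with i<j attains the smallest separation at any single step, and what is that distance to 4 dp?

step 0: x0=(1.4400, -1.1300, -0.7000) x1=(-0.9800, -0.6900, -0.2300) x2=(-0.4800, -0.1100, -0.6900)
step 1: x0=(1.4674, -1.1085, -0.7203) x1=(-0.9556, -0.6744, -0.1999) x2=(-0.4600, -0.1026, -0.6912)
step 2: x0=(1.4947, -1.0871, -0.7407) x1=(-0.9297, -0.6570, -0.1714) x2=(-0.4407, -0.0961, -0.6916)
step 3: x0=(1.5220, -1.0656, -0.7610) x1=(-0.9022, -0.6378, -0.1445) x2=(-0.4222, -0.0905, -0.6912)
step 4: x0=(1.5493, -1.0441, -0.7814) x1=(-0.8732, -0.6169, -0.1194) x2=(-0.4044, -0.0858, -0.6899)
step 5: x0=(1.5766, -1.0226, -0.8017) x1=(-0.8426, -0.5943, -0.0961) x2=(-0.3874, -0.0819, -0.6878)
step 6: x0=(1.6038, -1.0011, -0.8221) x1=(-0.8106, -0.5700, -0.0747) x2=(-0.3711, -0.0788, -0.6847)
step 7: x0=(1.6310, -0.9795, -0.8424) x1=(-0.7773, -0.5443, -0.0551) x2=(-0.3554, -0.0764, -0.6808)
step 8: x0=(1.6582, -0.9580, -0.8627) x1=(-0.7428, -0.5173, -0.0372) x2=(-0.3402, -0.0746, -0.6760)
step 9: x0=(1.6854, -0.9364, -0.8831) x1=(-0.7076, -0.4895, -0.0205) x2=(-0.3254, -0.0732, -0.6706)
step 10: x0=(1.7126, -0.9149, -0.9034) x1=(-0.6720, -0.4613, -0.0044) x2=(-0.3107, -0.0720, -0.6650)
step 11: x0=(1.7397, -0.8933, -0.9237) x1=(-0.6367, -0.4334, 0.0122) x2=(-0.2960, -0.0707, -0.6595)
step 12: x0=(1.7668, -0.8718, -0.9440) x1=(-0.6022, -0.4065, 0.0305) x2=(-0.2808, -0.0690, -0.6550)
step 13: x0=(1.7939, -0.8502, -0.9643) x1=(-0.5691, -0.3808, 0.0515) x2=(-0.2649, -0.0666, -0.6517)
step 14: x0=(1.8209, -0.8286, -0.9846) x1=(-0.5371, -0.3565, 0.0755) x2=(-0.2485, -0.0635, -0.6499)
step 15: x0=(1.8480, -0.8070, -1.0049) x1=(-0.5061, -0.3331, 0.1016) x2=(-0.2316, -0.0601, -0.6492)
step 16: x0=(1.8750, -0.7854, -1.0252) x1=(-0.4753, -0.3099, 0.1285) x2=(-0.2145, -0.0564, -0.6488)
step 17: x0=(1.9020, -0.7638, -1.0455) x1=(-0.4444, -0.2866, 0.1550) x2=(-0.1975, -0.0529, -0.6483)
step 18: x0=(1.9290, -0.7422, -1.0658) x1=(-0.4130, -0.2629, 0.1801) x2=(-0.1807, -0.0496, -0.6470)
step 19: x0=(1.9559, -0.7206, -1.0861) x1=(-0.3811, -0.2387, 0.2031) x2=(-0.1642, -0.0465, -0.6447)
step 20: x0=(1.9829, -0.6990, -1.1064) x1=(-0.3485, -0.2139, 0.2236) x2=(-0.1480, -0.0437, -0.6413)
step 21: x0=(2.0098, -0.6773, -1.1266) x1=(-0.3153, -0.1886, 0.2415) x2=(-0.1321, -0.0412, -0.6365)
step 22: x0=(2.0367, -0.6557, -1.1469) x1=(-0.2815, -0.1628, 0.2565) x2=(-0.1165, -0.0388, -0.6303)
step 23: x0=(2.0636, -0.6341, -1.1672) x1=(-0.2472, -0.1366, 0.2686) x2=(-0.1011, -0.0367, -0.6228)
step 24: x0=(2.0905, -0.6124, -1.1874) x1=(-0.2124, -0.1101, 0.2779) x2=(-0.0860, -0.0348, -0.6138)
step 25: x0=(2.1173, -0.5908, -1.2077) x1=(-0.1771, -0.0833, 0.2844) x2=(-0.0710, -0.0330, -0.6035)
step 26: x0=(2.1442, -0.5691, -1.2279) x1=(-0.1416, -0.0564, 0.2883) x2=(-0.0562, -0.0312, -0.5919)
step 27: x0=(2.1710, -0.5475, -1.2482) x1=(-0.1059, -0.0295, 0.2901) x2=(-0.0415, -0.0295, -0.5792)
step 28: x0=(2.1978, -0.5258, -1.2684) x1=(-0.0701, -0.0025, 0.2903) x2=(-0.0268, -0.0278, -0.5659)
step 29: x0=(2.2247, -0.5042, -1.2886) x1=(-0.0342, 0.0244, 0.2901) x2=(-0.0121, -0.0260, -0.5523)
step 30: x0=(2.2515, -0.4825, -1.3088) x1=(0.0017, 0.0514, 0.2909) x2=(0.0025, -0.0243, -0.5392)
step 31: x0=(2.2782, -0.4609, -1.3291) x1=(0.0375, 0.0786, 0.2943) x2=(0.0172, -0.0227, -0.5273)
step 32: x0=(2.3050, -0.4392, -1.3493) x1=(0.0734, 0.1063, 0.3010) x2=(0.0319, -0.0214, -0.5171)
step 33: x0=(2.3318, -0.4175, -1.3695) x1=(0.1095, 0.1344, 0.3110) x2=(0.0464, -0.0202, -0.5085)
step 34: x0=(2.3585, -0.3959, -1.3897) x1=(0.1458, 0.1630, 0.3231) x2=(0.0609, -0.0193, -0.5009)
step 35: x0=(2.3853, -0.3742, -1.4099) x1=(0.1821, 0.1916, 0.3356) x2=(0.0754, -0.0184, -0.4936)
step 36: x0=(2.4120, -0.3525, -1.4301) x1=(0.2183, 0.2201, 0.3474) x2=(0.0899, -0.0174, -0.4859)
step 37: x0=(2.4387, -0.3309, -1.4503) x1=(0.2543, 0.2481, 0.3575) x2=(0.1046, -0.0162, -0.4773)
step 38: x0=(2.4654, -0.3092, -1.4705) x1=(0.2899, 0.2754, 0.3654) x2=(0.1195, -0.0147, -0.4677)
step 39: x0=(2.4921, -0.2875, -1.4907) x1=(0.3249, 0.3018, 0.3708) x2=(0.1346, -0.0127, -0.4569)
step 40: x0=(2.5188, -0.2658, -1.5108) x1=(0.3594, 0.3272, 0.3736) x2=(0.1500, -0.0102, -0.4448)

pair (1,2), distance 0.8280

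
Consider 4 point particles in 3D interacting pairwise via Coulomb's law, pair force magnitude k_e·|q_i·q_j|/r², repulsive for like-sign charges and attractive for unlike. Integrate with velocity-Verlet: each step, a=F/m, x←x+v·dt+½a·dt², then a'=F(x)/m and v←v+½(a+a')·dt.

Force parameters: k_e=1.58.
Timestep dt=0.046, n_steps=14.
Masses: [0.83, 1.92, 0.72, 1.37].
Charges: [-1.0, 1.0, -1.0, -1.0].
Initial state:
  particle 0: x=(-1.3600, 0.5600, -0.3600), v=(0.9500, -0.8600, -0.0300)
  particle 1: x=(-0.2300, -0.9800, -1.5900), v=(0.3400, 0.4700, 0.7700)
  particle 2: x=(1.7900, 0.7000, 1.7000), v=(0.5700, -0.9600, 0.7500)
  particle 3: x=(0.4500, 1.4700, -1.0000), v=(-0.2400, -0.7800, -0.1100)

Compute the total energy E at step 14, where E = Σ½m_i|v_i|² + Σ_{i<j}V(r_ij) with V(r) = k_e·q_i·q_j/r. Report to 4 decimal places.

step 0: x0=(-1.3600, 0.5600, -0.3600) x1=(-0.2300, -0.9800, -1.5900) x2=(1.7900, 0.7000, 1.7000) x3=(0.4500, 1.4700, -1.0000)
step 1: x0=(-1.3166, 0.5200, -0.3615) x1=(-0.2144, -0.9581, -1.5544) x2=(1.8164, 0.6557, 1.7347) x3=(0.4391, 1.4341, -1.0053)
step 2: x0=(-1.2738, 0.4790, -0.3634) x1=(-0.1988, -0.9357, -1.5185) x2=(1.8431, 0.6113, 1.7698) x3=(0.4285, 1.3981, -1.0110)
step 3: x0=(-1.2316, 0.4369, -0.3656) x1=(-0.1834, -0.9127, -1.4823) x2=(1.8702, 0.5666, 1.8052) x3=(0.4181, 1.3621, -1.0173)
step 4: x0=(-1.1900, 0.3938, -0.3682) x1=(-0.1680, -0.8892, -1.4456) x2=(1.8976, 0.5217, 1.8410) x3=(0.4080, 1.3261, -1.0240)
step 5: x0=(-1.1488, 0.3494, -0.3711) x1=(-0.1527, -0.8650, -1.4086) x2=(1.9253, 0.4767, 1.8771) x3=(0.3983, 1.2899, -1.0312)
step 6: x0=(-1.1082, 0.3038, -0.3745) x1=(-0.1375, -0.8401, -1.3712) x2=(1.9533, 0.4315, 1.9135) x3=(0.3888, 1.2537, -1.0389)
step 7: x0=(-1.0680, 0.2568, -0.3783) x1=(-0.1225, -0.8145, -1.3333) x2=(1.9817, 0.3861, 1.9502) x3=(0.3797, 1.2174, -1.0470)
step 8: x0=(-1.0282, 0.2084, -0.3826) x1=(-0.1077, -0.7881, -1.2950) x2=(2.0102, 0.3405, 1.9873) x3=(0.3709, 1.1809, -1.0557)
step 9: x0=(-0.9887, 0.1584, -0.3875) x1=(-0.0931, -0.7609, -1.2562) x2=(2.0391, 0.2948, 2.0246) x3=(0.3625, 1.1443, -1.0649)
step 10: x0=(-0.9493, 0.1067, -0.3931) x1=(-0.0787, -0.7327, -1.2168) x2=(2.0682, 0.2490, 2.0621) x3=(0.3543, 1.1076, -1.0745)
step 11: x0=(-0.9100, 0.0532, -0.3993) x1=(-0.0647, -0.7037, -1.1769) x2=(2.0976, 0.2030, 2.1000) x3=(0.3465, 1.0707, -1.0847)
step 12: x0=(-0.8705, -0.0022, -0.4065) x1=(-0.0510, -0.6736, -1.1363) x2=(2.1272, 0.1569, 2.1380) x3=(0.3390, 1.0335, -1.0954)
step 13: x0=(-0.8305, -0.0598, -0.4146) x1=(-0.0379, -0.6423, -1.0950) x2=(2.1570, 0.1107, 2.1763) x3=(0.3318, 0.9962, -1.1065)
step 14: x0=(-0.7899, -0.1195, -0.4240) x1=(-0.0253, -0.6099, -1.0530) x2=(2.1870, 0.0643, 2.2149) x3=(0.3250, 0.9585, -1.1182)
step 0 velocities: v0=(0.9500, -0.8600, -0.0300) v1=(0.3400, 0.4700, 0.7700) v2=(0.5700, -0.9600, 0.7500) v3=(-0.2400, -0.7800, -0.1100)
step 0: KE=2.6898, PE=-0.0050, E=2.6848
step 14 velocities: v0=(0.8971, -1.3242, -0.2199) v1=(0.2644, 0.7197, 0.9236) v2=(0.6551, -1.0088, 0.8399) v3=(-0.1468, -0.8230, -0.2574)
step 14: KE=3.7639, PE=-1.0775, E=2.6864

2.6864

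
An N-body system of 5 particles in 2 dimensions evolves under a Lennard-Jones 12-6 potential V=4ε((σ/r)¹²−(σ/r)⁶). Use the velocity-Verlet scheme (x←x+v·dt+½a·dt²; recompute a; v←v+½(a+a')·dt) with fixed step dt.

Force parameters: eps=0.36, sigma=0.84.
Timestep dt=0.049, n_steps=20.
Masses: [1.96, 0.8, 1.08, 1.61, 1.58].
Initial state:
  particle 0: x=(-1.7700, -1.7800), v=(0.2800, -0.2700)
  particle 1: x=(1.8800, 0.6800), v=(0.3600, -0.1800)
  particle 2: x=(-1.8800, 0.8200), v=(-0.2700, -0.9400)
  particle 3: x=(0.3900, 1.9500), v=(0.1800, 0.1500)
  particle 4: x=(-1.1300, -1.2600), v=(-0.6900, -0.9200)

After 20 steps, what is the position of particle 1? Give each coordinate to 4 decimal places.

(2.2238, 0.5111)

step 0: x0=(-1.7700, -1.7800) x1=(1.8800, 0.6800) x2=(-1.8800, 0.8200) x3=(0.3900, 1.9500) x4=(-1.1300, -1.2600)
step 1: x0=(-1.7631, -1.7988) x1=(1.8976, 0.6712) x2=(-1.8932, 0.7739) x3=(0.3988, 1.9573) x4=(-1.1553, -1.2981)
step 2: x0=(-1.7860, -1.8421) x1=(1.9152, 0.6625) x2=(-1.9064, 0.7278) x3=(0.4077, 1.9646) x4=(-1.1437, -1.3059)
step 3: x0=(-1.8193, -1.8941) x1=(1.9326, 0.6538) x2=(-1.9196, 0.6817) x3=(0.4166, 1.9719) x4=(-1.1192, -1.3028)
step 4: x0=(-1.8536, -1.9469) x1=(1.9501, 0.6451) x2=(-1.9328, 0.6355) x3=(0.4255, 1.9792) x4=(-1.0935, -1.2987)
step 5: x0=(-1.8870, -1.9990) x1=(1.9675, 0.6365) x2=(-1.9459, 0.5893) x3=(0.4344, 1.9864) x4=(-1.0688, -1.2955)
step 6: x0=(-1.9196, -2.0503) x1=(1.9848, 0.6279) x2=(-1.9590, 0.5430) x3=(0.4433, 1.9936) x4=(-1.0453, -1.2932)
step 7: x0=(-1.9514, -2.1009) x1=(2.0021, 0.6194) x2=(-1.9721, 0.4967) x3=(0.4523, 2.0008) x4=(-1.0227, -1.2917)
step 8: x0=(-1.9826, -2.1511) x1=(2.0194, 0.6109) x2=(-1.9852, 0.4504) x3=(0.4613, 2.0080) x4=(-1.0008, -1.2907)
step 9: x0=(-2.0135, -2.2010) x1=(2.0366, 0.6024) x2=(-1.9983, 0.4040) x3=(0.4702, 2.0151) x4=(-0.9793, -1.2900)
step 10: x0=(-2.0442, -2.2506) x1=(2.0537, 0.5940) x2=(-2.0113, 0.3575) x3=(0.4792, 2.0223) x4=(-0.9582, -1.2897)
step 11: x0=(-2.0746, -2.3001) x1=(2.0709, 0.5856) x2=(-2.0242, 0.3110) x3=(0.4883, 2.0294) x4=(-0.9373, -1.2895)
step 12: x0=(-2.1050, -2.3494) x1=(2.0880, 0.5772) x2=(-2.0372, 0.2645) x3=(0.4973, 2.0365) x4=(-0.9167, -1.2894)
step 13: x0=(-2.1352, -2.3987) x1=(2.1051, 0.5689) x2=(-2.0501, 0.2178) x3=(0.5064, 2.0435) x4=(-0.8962, -1.2893)
step 14: x0=(-2.1653, -2.4478) x1=(2.1221, 0.5605) x2=(-2.0629, 0.1711) x3=(0.5154, 2.0506) x4=(-0.8758, -1.2894)
step 15: x0=(-2.1954, -2.4970) x1=(2.1391, 0.5522) x2=(-2.0757, 0.1244) x3=(0.5245, 2.0577) x4=(-0.8555, -1.2894)
step 16: x0=(-2.2254, -2.5460) x1=(2.1561, 0.5440) x2=(-2.0884, 0.0775) x3=(0.5336, 2.0647) x4=(-0.8353, -1.2895)
step 17: x0=(-2.2554, -2.5951) x1=(2.1731, 0.5357) x2=(-2.1011, 0.0306) x3=(0.5427, 2.0717) x4=(-0.8152, -1.2895)
step 18: x0=(-2.2854, -2.6441) x1=(2.1900, 0.5275) x2=(-2.1137, -0.0164) x3=(0.5518, 2.0787) x4=(-0.7952, -1.2895)
step 19: x0=(-2.3153, -2.6930) x1=(2.2069, 0.5193) x2=(-2.1263, -0.0634) x3=(0.5609, 2.0857) x4=(-0.7752, -1.2895)
step 20: x0=(-2.3453, -2.7420) x1=(2.2238, 0.5111) x2=(-2.1387, -0.1106) x3=(0.5700, 2.0927) x4=(-0.7553, -1.2895)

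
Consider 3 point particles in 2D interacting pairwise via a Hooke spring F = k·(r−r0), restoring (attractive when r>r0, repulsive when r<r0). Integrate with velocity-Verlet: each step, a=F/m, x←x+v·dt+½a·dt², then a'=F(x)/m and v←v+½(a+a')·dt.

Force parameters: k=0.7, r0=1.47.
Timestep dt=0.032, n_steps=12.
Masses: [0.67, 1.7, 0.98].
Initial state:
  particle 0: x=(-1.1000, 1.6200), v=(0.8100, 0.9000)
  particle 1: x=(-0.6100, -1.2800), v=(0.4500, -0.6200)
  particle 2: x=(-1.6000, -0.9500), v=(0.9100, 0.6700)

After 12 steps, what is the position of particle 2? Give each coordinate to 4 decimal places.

step 0: x0=(-1.1000, 1.6200) x1=(-0.6100, -1.2800) x2=(-1.6000, -0.9500)
step 1: x0=(-1.0741, 1.6474) x1=(-0.5956, -1.2996) x2=(-1.5709, -0.9281)
step 2: x0=(-1.0481, 1.6720) x1=(-0.5811, -1.3186) x2=(-1.5420, -0.9053)
step 3: x0=(-1.0221, 1.6938) x1=(-0.5665, -1.3370) x2=(-1.5132, -0.8815)
step 4: x0=(-0.9961, 1.7126) x1=(-0.5519, -1.3548) x2=(-1.4846, -0.8567)
step 5: x0=(-0.9701, 1.7286) x1=(-0.5372, -1.3720) x2=(-1.4560, -0.8310)
step 6: x0=(-0.9440, 1.7415) x1=(-0.5225, -1.3887) x2=(-1.4275, -0.8043)
step 7: x0=(-0.9180, 1.7515) x1=(-0.5077, -1.4047) x2=(-1.3991, -0.7767)
step 8: x0=(-0.8919, 1.7586) x1=(-0.4929, -1.4201) x2=(-1.3708, -0.7481)
step 9: x0=(-0.8658, 1.7626) x1=(-0.4781, -1.4348) x2=(-1.3426, -0.7185)
step 10: x0=(-0.8397, 1.7637) x1=(-0.4632, -1.4489) x2=(-1.3144, -0.6881)
step 11: x0=(-0.8136, 1.7618) x1=(-0.4483, -1.4624) x2=(-1.2863, -0.6567)
step 12: x0=(-0.7874, 1.7570) x1=(-0.4334, -1.4752) x2=(-1.2581, -0.6245)

(-1.2581, -0.6245)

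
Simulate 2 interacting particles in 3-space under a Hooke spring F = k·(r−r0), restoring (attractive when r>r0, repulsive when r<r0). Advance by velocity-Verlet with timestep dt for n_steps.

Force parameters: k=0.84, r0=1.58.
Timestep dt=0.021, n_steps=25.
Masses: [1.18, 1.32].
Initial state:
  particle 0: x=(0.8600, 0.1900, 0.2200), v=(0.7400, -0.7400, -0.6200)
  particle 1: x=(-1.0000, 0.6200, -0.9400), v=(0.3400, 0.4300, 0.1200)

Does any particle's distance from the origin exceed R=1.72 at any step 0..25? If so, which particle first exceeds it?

step 0: x0=(0.8600, 0.1900, 0.2200) x1=(-1.0000, 0.6200, -0.9400)
step 1: x0=(0.8755, 0.1745, 0.2069) x1=(-0.9928, 0.6290, -0.9374)
step 2: x0=(0.8907, 0.1590, 0.1937) x1=(-0.9854, 0.6380, -0.9348)
step 3: x0=(0.9058, 0.1436, 0.1805) x1=(-0.9779, 0.6469, -0.9320)
step 4: x0=(0.9208, 0.1282, 0.1671) x1=(-0.9702, 0.6558, -0.9292)
step 5: x0=(0.9355, 0.1128, 0.1536) x1=(-0.9624, 0.6647, -0.9262)
step 6: x0=(0.9501, 0.0976, 0.1400) x1=(-0.9544, 0.6735, -0.9232)
step 7: x0=(0.9645, 0.0823, 0.1263) x1=(-0.9462, 0.6822, -0.9201)
step 8: x0=(0.9787, 0.0671, 0.1125) x1=(-0.9379, 0.6909, -0.9169)
step 9: x0=(0.9928, 0.0520, 0.0986) x1=(-0.9294, 0.6996, -0.9136)
step 10: x0=(1.0066, 0.0370, 0.0846) x1=(-0.9208, 0.7082, -0.9102)
step 11: x0=(1.0203, 0.0220, 0.0706) x1=(-0.9119, 0.7167, -0.9067)
step 12: x0=(1.0338, 0.0071, 0.0564) x1=(-0.9030, 0.7252, -0.9032)
step 13: x0=(1.0471, -0.0078, 0.0421) x1=(-0.8938, 0.7336, -0.8995)
step 14: x0=(1.0602, -0.0226, 0.0278) x1=(-0.8845, 0.7420, -0.8958)
step 15: x0=(1.0731, -0.0373, 0.0133) x1=(-0.8750, 0.7503, -0.8920)
step 16: x0=(1.0859, -0.0519, -0.0012) x1=(-0.8654, 0.7585, -0.8882)
step 17: x0=(1.0984, -0.0665, -0.0158) x1=(-0.8556, 0.7666, -0.8842)
step 18: x0=(1.1108, -0.0809, -0.0305) x1=(-0.8456, 0.7747, -0.8802)
step 19: x0=(1.1229, -0.0953, -0.0453) x1=(-0.8354, 0.7827, -0.8761)
step 20: x0=(1.1349, -0.1096, -0.0602) x1=(-0.8251, 0.7906, -0.8719)
step 21: x0=(1.1467, -0.1238, -0.0751) x1=(-0.8146, 0.7985, -0.8677)
step 22: x0=(1.1582, -0.1380, -0.0901) x1=(-0.8039, 0.8062, -0.8634)
step 23: x0=(1.1696, -0.1520, -0.1053) x1=(-0.7931, 0.8139, -0.8590)
step 24: x0=(1.1808, -0.1659, -0.1204) x1=(-0.7820, 0.8215, -0.8545)
step 25: x0=(1.1918, -0.1798, -0.1357) x1=(-0.7708, 0.8290, -0.8500)

no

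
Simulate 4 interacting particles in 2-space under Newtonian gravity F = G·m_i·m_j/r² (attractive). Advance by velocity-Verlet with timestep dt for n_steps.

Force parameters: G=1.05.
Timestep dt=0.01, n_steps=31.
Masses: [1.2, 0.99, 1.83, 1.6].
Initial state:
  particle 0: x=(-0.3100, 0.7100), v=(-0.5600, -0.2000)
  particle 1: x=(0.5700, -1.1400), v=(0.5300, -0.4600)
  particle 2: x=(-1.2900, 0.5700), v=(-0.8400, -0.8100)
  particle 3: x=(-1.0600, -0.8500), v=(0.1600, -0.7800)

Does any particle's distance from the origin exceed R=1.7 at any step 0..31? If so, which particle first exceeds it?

step 0: x0=(-0.3100, 0.7100) x1=(0.5700, -1.1400) x2=(-1.2900, 0.5700) x3=(-1.0600, -0.8500)
step 1: x0=(-0.3157, 0.7079) x1=(0.5753, -1.1446) x2=(-1.2983, 0.5619) x3=(-1.0584, -0.8577)
step 2: x0=(-0.3216, 0.7058) x1=(0.5804, -1.1491) x2=(-1.3065, 0.5537) x3=(-1.0567, -0.8654)
step 3: x0=(-0.3277, 0.7035) x1=(0.5855, -1.1535) x2=(-1.3145, 0.5454) x3=(-1.0550, -0.8728)
step 4: x0=(-0.3340, 0.7012) x1=(0.5904, -1.1579) x2=(-1.3224, 0.5370) x3=(-1.0533, -0.8802)
step 5: x0=(-0.3406, 0.6987) x1=(0.5953, -1.1623) x2=(-1.3301, 0.5286) x3=(-1.0515, -0.8875)
step 6: x0=(-0.3473, 0.6962) x1=(0.6001, -1.1666) x2=(-1.3377, 0.5201) x3=(-1.0497, -0.8946)
step 7: x0=(-0.3542, 0.6935) x1=(0.6048, -1.1708) x2=(-1.3451, 0.5116) x3=(-1.0479, -0.9016)
step 8: x0=(-0.3613, 0.6907) x1=(0.6094, -1.1750) x2=(-1.3524, 0.5029) x3=(-1.0460, -0.9085)
step 9: x0=(-0.3686, 0.6878) x1=(0.6139, -1.1791) x2=(-1.3595, 0.4943) x3=(-1.0441, -0.9152)
step 10: x0=(-0.3761, 0.6848) x1=(0.6183, -1.1832) x2=(-1.3664, 0.4855) x3=(-1.0421, -0.9219)
step 11: x0=(-0.3838, 0.6817) x1=(0.6226, -1.1872) x2=(-1.3733, 0.4767) x3=(-1.0401, -0.9284)
step 12: x0=(-0.3917, 0.6785) x1=(0.6268, -1.1912) x2=(-1.3799, 0.4678) x3=(-1.0381, -0.9348)
step 13: x0=(-0.3998, 0.6752) x1=(0.6309, -1.1951) x2=(-1.3864, 0.4589) x3=(-1.0361, -0.9410)
step 14: x0=(-0.4081, 0.6718) x1=(0.6349, -1.1990) x2=(-1.3928, 0.4499) x3=(-1.0340, -0.9472)
step 15: x0=(-0.4166, 0.6682) x1=(0.6389, -1.2028) x2=(-1.3990, 0.4408) x3=(-1.0319, -0.9532)
step 16: x0=(-0.4252, 0.6646) x1=(0.6427, -1.2065) x2=(-1.4051, 0.4317) x3=(-1.0298, -0.9591)
step 17: x0=(-0.4341, 0.6608) x1=(0.6464, -1.2103) x2=(-1.4110, 0.4225) x3=(-1.0277, -0.9649)
step 18: x0=(-0.4432, 0.6569) x1=(0.6501, -1.2139) x2=(-1.4167, 0.4132) x3=(-1.0255, -0.9705)
step 19: x0=(-0.4524, 0.6529) x1=(0.6537, -1.2176) x2=(-1.4223, 0.4040) x3=(-1.0233, -0.9761)
step 20: x0=(-0.4618, 0.6488) x1=(0.6571, -1.2211) x2=(-1.4277, 0.3946) x3=(-1.0211, -0.9815)
step 21: x0=(-0.4715, 0.6445) x1=(0.6605, -1.2246) x2=(-1.4330, 0.3852) x3=(-1.0188, -0.9867)
step 22: x0=(-0.4813, 0.6401) x1=(0.6638, -1.2281) x2=(-1.4381, 0.3757) x3=(-1.0166, -0.9919)
step 23: x0=(-0.4913, 0.6356) x1=(0.6670, -1.2315) x2=(-1.4431, 0.3662) x3=(-1.0143, -0.9969)
step 24: x0=(-0.5015, 0.6310) x1=(0.6701, -1.2349) x2=(-1.4479, 0.3566) x3=(-1.0120, -1.0018)
step 25: x0=(-0.5119, 0.6262) x1=(0.6731, -1.2383) x2=(-1.4525, 0.3470) x3=(-1.0096, -1.0066)
step 26: x0=(-0.5226, 0.6214) x1=(0.6760, -1.2416) x2=(-1.4570, 0.3373) x3=(-1.0073, -1.0113)
step 27: x0=(-0.5334, 0.6163) x1=(0.6788, -1.2448) x2=(-1.4613, 0.3276) x3=(-1.0049, -1.0158)
step 28: x0=(-0.5444, 0.6112) x1=(0.6815, -1.2480) x2=(-1.4655, 0.3179) x3=(-1.0025, -1.0202)
step 29: x0=(-0.5556, 0.6059) x1=(0.6841, -1.2511) x2=(-1.4694, 0.3080) x3=(-1.0001, -1.0245)
step 30: x0=(-0.5670, 0.6005) x1=(0.6867, -1.2543) x2=(-1.4732, 0.2982) x3=(-0.9977, -1.0286)
step 31: x0=(-0.5786, 0.5949) x1=(0.6891, -1.2573) x2=(-1.4769, 0.2883) x3=(-0.9953, -1.0326)

no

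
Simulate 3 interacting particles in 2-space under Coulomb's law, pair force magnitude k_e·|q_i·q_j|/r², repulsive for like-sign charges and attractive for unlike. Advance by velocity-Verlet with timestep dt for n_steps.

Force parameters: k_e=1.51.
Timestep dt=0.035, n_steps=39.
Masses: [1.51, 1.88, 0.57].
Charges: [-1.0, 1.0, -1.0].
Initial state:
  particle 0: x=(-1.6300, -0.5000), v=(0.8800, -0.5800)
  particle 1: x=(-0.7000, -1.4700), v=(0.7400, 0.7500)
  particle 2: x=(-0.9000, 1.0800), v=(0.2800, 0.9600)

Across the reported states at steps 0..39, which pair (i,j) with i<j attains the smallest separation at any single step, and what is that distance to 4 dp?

pair (0,1), distance 0.4825

step 0: x0=(-1.6300, -0.5000) x1=(-0.7000, -1.4700) x2=(-0.9000, 1.0800)
step 1: x0=(-1.5991, -0.5207) x1=(-0.6743, -1.4435) x2=(-0.8900, 1.1138)
step 2: x0=(-1.5677, -0.5423) x1=(-0.6490, -1.4164) x2=(-0.8795, 1.1481)
step 3: x0=(-1.5360, -0.5648) x1=(-0.6242, -1.3888) x2=(-0.8686, 1.1828)
step 4: x0=(-1.5038, -0.5881) x1=(-0.5999, -1.3605) x2=(-0.8573, 1.2179)
step 5: x0=(-1.4711, -0.6123) x1=(-0.5761, -1.3317) x2=(-0.8457, 1.2533)
step 6: x0=(-1.4377, -0.6374) x1=(-0.5529, -1.3023) x2=(-0.8337, 1.2891)
step 7: x0=(-1.4037, -0.6634) x1=(-0.5303, -1.2722) x2=(-0.8215, 1.3251)
step 8: x0=(-1.3688, -0.6902) x1=(-0.5085, -1.2415) x2=(-0.8090, 1.3614)
step 9: x0=(-1.3330, -0.7180) x1=(-0.4875, -1.2101) x2=(-0.7962, 1.3979)
step 10: x0=(-1.2961, -0.7466) x1=(-0.4674, -1.1781) x2=(-0.7833, 1.4346)
step 11: x0=(-1.2581, -0.7762) x1=(-0.4484, -1.1454) x2=(-0.7701, 1.4715)
step 12: x0=(-1.2187, -0.8066) x1=(-0.4305, -1.1121) x2=(-0.7568, 1.5085)
step 13: x0=(-1.1778, -0.8378) x1=(-0.4138, -1.0781) x2=(-0.7432, 1.5456)
step 14: x0=(-1.1350, -0.8698) x1=(-0.3987, -1.0435) x2=(-0.7296, 1.5828)
step 15: x0=(-1.0903, -0.9025) x1=(-0.3852, -1.0084) x2=(-0.7157, 1.6201)
step 16: x0=(-1.0431, -0.9358) x1=(-0.3737, -0.9729) x2=(-0.7018, 1.6573)
step 17: x0=(-0.9933, -0.9694) x1=(-0.3644, -0.9371) x2=(-0.6877, 1.6946)
step 18: x0=(-0.9404, -1.0030) x1=(-0.3576, -0.9013) x2=(-0.6735, 1.7319)
step 19: x0=(-0.8841, -1.0361) x1=(-0.3535, -0.8659) x2=(-0.6592, 1.7692)
step 20: x0=(-0.8240, -1.0682) x1=(-0.3525, -0.8312) x2=(-0.6449, 1.8064)
step 21: x0=(-0.7600, -1.0985) x1=(-0.3547, -0.7980) x2=(-0.6304, 1.8435)
step 22: x0=(-0.6922, -1.1260) x1=(-0.3600, -0.7670) x2=(-0.6159, 1.8806)
step 23: x0=(-0.6208, -1.1499) x1=(-0.3681, -0.7389) x2=(-0.6014, 1.9176)
step 24: x0=(-0.5467, -1.1695) x1=(-0.3784, -0.7142) x2=(-0.5868, 1.9544)
step 25: x0=(-0.4709, -1.1843) x1=(-0.3902, -0.6933) x2=(-0.5721, 1.9912)
step 26: x0=(-0.3942, -1.1944) x1=(-0.4026, -0.6762) x2=(-0.5575, 2.0278)
step 27: x0=(-0.3175, -1.2000) x1=(-0.4150, -0.6626) x2=(-0.5428, 2.0642)
step 28: x0=(-0.2416, -1.2017) x1=(-0.4268, -0.6521) x2=(-0.5282, 2.1006)
step 29: x0=(-0.1669, -1.2000) x1=(-0.4377, -0.6443) x2=(-0.5135, 2.1368)
step 30: x0=(-0.0935, -1.1956) x1=(-0.4474, -0.6387) x2=(-0.4989, 2.1729)
step 31: x0=(-0.0217, -1.1889) x1=(-0.4559, -0.6348) x2=(-0.4843, 2.2088)
step 32: x0=(0.0487, -1.1804) x1=(-0.4633, -0.6324) x2=(-0.4697, 2.2446)
step 33: x0=(0.1175, -1.1704) x1=(-0.4694, -0.6311) x2=(-0.4552, 2.2803)
step 34: x0=(0.1850, -1.1591) x1=(-0.4744, -0.6308) x2=(-0.4407, 2.3159)
step 35: x0=(0.2512, -1.1469) x1=(-0.4783, -0.6312) x2=(-0.4262, 2.3514)
step 36: x0=(0.3161, -1.1339) x1=(-0.4811, -0.6323) x2=(-0.4118, 2.3867)
step 37: x0=(0.3799, -1.1203) x1=(-0.4831, -0.6338) x2=(-0.3975, 2.4219)
step 38: x0=(0.4426, -1.1061) x1=(-0.4842, -0.6357) x2=(-0.3833, 2.4571)
step 39: x0=(0.5043, -1.0915) x1=(-0.4844, -0.6379) x2=(-0.3691, 2.4921)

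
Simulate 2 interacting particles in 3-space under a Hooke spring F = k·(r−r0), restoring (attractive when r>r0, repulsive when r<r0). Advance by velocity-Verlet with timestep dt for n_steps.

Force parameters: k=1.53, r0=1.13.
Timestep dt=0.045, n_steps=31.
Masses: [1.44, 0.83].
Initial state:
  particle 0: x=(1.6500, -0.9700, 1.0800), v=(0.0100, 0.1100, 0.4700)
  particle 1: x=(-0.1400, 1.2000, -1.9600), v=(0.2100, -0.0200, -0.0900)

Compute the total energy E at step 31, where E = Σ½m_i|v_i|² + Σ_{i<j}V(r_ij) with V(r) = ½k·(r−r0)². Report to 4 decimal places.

7.1195

step 0: x0=(1.6500, -0.9700, 1.0800) x1=(-0.1400, 1.2000, -1.9600)
step 1: x0=(1.6490, -0.9634, 1.0988) x1=(-0.1281, 1.1962, -1.9599)
step 2: x0=(1.6453, -0.9533, 1.1128) x1=(-0.1114, 1.1864, -1.9515)
step 3: x0=(1.6388, -0.9400, 1.1220) x1=(-0.0899, 1.1709, -1.9349)
step 4: x0=(1.6297, -0.9233, 1.1264) x1=(-0.0638, 1.1497, -1.9099)
step 5: x0=(1.6179, -0.9034, 1.1261) x1=(-0.0331, 1.1229, -1.8768)
step 6: x0=(1.6035, -0.8804, 1.1212) x1=(0.0020, 1.0907, -1.8356)
step 7: x0=(1.5867, -0.8544, 1.1118) x1=(0.0414, 1.0533, -1.7866)
step 8: x0=(1.5676, -0.8255, 1.0980) x1=(0.0848, 1.0108, -1.7301)
step 9: x0=(1.5463, -0.7939, 1.0800) x1=(0.1320, 0.9636, -1.6661)
step 10: x0=(1.5229, -0.7597, 1.0579) x1=(0.1829, 0.9120, -1.5952)
step 11: x0=(1.4975, -0.7231, 1.0321) x1=(0.2371, 0.8561, -1.5177)
step 12: x0=(1.4704, -0.6842, 1.0026) x1=(0.2943, 0.7965, -1.4340)
step 13: x0=(1.4417, -0.6434, 0.9698) x1=(0.3544, 0.7333, -1.3445)
step 14: x0=(1.4116, -0.6007, 0.9340) x1=(0.4169, 0.6669, -1.2497)
step 15: x0=(1.3802, -0.5565, 0.8955) x1=(0.4816, 0.5979, -1.1502)
step 16: x0=(1.3477, -0.5108, 0.8545) x1=(0.5481, 0.5264, -1.0465)
step 17: x0=(1.3144, -0.4641, 0.8114) x1=(0.6162, 0.4530, -0.9391)
step 18: x0=(1.2804, -0.4164, 0.7666) x1=(0.6854, 0.3779, -0.8287)
step 19: x0=(1.2458, -0.3681, 0.7205) x1=(0.7556, 0.3017, -0.7160)
step 20: x0=(1.2110, -0.3193, 0.6733) x1=(0.8263, 0.2247, -0.6015)
step 21: x0=(1.1759, -0.2702, 0.6256) x1=(0.8974, 0.1473, -0.4861)
step 22: x0=(1.1408, -0.2211, 0.5777) x1=(0.9685, 0.0698, -0.3703)
step 23: x0=(1.1058, -0.1720, 0.5300) x1=(1.0395, -0.0076, -0.2549)
step 24: x0=(1.0708, -0.1231, 0.4830) x1=(1.1104, -0.0848, -0.1408)
step 25: x0=(1.0357, -0.0743, 0.4371) x1=(1.1815, -0.1618, -0.0285)
step 26: x0=(1.0003, -0.0252, 0.3925) x1=(1.2533, -0.2393, 0.0816)
step 27: x0=(0.9640, 0.0246, 0.3488) x1=(1.3264, -0.3180, 0.1899)
step 28: x0=(0.9268, 0.0752, 0.3056) x1=(1.4011, -0.3981, 0.2975)
step 29: x0=(0.8889, 0.1265, 0.2624) x1=(1.4771, -0.4795, 0.4052)
step 30: x0=(0.8507, 0.1783, 0.2191) x1=(1.5537, -0.5615, 0.5130)
step 31: x0=(0.8123, 0.2301, 0.1757) x1=(1.6305, -0.6438, 0.6208)
step 0 velocities: v0=(0.0100, 0.1100, 0.4700) v1=(0.2100, -0.0200, -0.0900)
step 0: KE=0.1897, PE=6.9393, E=7.1290
step 31 velocities: v0=(-0.8505, 1.1496, -0.9623) v1=(1.7029, -1.8236, 2.3950)
step 31: KE=7.1029, PE=0.0166, E=7.1195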